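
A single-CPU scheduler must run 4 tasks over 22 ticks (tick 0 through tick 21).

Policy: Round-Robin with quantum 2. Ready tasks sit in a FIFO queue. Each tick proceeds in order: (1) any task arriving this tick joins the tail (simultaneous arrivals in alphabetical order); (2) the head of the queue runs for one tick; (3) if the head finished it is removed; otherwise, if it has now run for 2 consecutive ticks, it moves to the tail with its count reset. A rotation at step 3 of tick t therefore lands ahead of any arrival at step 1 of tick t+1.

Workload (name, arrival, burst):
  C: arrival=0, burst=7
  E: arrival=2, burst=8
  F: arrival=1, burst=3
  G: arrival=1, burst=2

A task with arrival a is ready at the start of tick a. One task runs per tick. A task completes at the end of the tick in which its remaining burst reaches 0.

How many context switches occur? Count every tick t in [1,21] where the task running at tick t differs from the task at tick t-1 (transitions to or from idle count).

context switches = 10

t=0: queue=[C] q_used=0 → run C
t=1: queue=[C,F,G] q_used=1 → run C
t=2: queue=[F,G,C,E] q_used=0 → run F
t=3: queue=[F,G,C,E] q_used=1 → run F
t=4: queue=[G,C,E,F] q_used=0 → run G
t=5: queue=[G,C,E,F] q_used=1 → run G
t=6: queue=[C,E,F] q_used=0 → run C
t=7: queue=[C,E,F] q_used=1 → run C
t=8: queue=[E,F,C] q_used=0 → run E
t=9: queue=[E,F,C] q_used=1 → run E
t=10: queue=[F,C,E] q_used=0 → run F
t=11: queue=[C,E] q_used=0 → run C
t=12: queue=[C,E] q_used=1 → run C
t=13: queue=[E,C] q_used=0 → run E
t=14: queue=[E,C] q_used=1 → run E
t=15: queue=[C,E] q_used=0 → run C
t=16: queue=[E] q_used=0 → run E
t=17: queue=[E] q_used=1 → run E
t=18: queue=[E] q_used=0 → run E
t=19: queue=[E] q_used=1 → run E
t=20: (idle)
t=21: (idle)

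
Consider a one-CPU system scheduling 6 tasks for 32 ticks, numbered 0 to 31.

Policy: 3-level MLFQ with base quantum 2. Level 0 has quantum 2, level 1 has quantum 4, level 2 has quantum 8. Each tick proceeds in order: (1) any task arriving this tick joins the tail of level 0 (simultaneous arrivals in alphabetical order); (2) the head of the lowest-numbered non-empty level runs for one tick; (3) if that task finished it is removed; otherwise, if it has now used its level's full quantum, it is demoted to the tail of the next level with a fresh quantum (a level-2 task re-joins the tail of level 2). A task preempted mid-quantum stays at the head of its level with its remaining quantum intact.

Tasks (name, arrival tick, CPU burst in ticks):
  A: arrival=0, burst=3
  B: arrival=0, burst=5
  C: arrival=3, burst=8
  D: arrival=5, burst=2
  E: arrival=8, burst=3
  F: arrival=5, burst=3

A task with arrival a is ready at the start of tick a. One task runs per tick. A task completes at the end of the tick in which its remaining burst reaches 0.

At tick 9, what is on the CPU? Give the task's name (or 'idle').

t=0: L0/L1/L2 = AB/-/- → run A
t=1: L0/L1/L2 = AB/-/- → run A
t=2: L0/L1/L2 = B/A/- → run B
t=3: L0/L1/L2 = BC/A/- → run B
t=4: L0/L1/L2 = C/AB/- → run C
t=5: L0/L1/L2 = CDF/AB/- → run C
t=6: L0/L1/L2 = DF/ABC/- → run D
t=7: L0/L1/L2 = DF/ABC/- → run D
t=8: L0/L1/L2 = FE/ABC/- → run F
t=9: L0/L1/L2 = FE/ABC/- → run F
t=10: L0/L1/L2 = E/ABCF/- → run E
t=11: L0/L1/L2 = E/ABCF/- → run E
t=12: L0/L1/L2 = -/ABCFE/- → run A
t=13: L0/L1/L2 = -/BCFE/- → run B
t=14: L0/L1/L2 = -/BCFE/- → run B
t=15: L0/L1/L2 = -/BCFE/- → run B
t=16: L0/L1/L2 = -/CFE/- → run C
t=17: L0/L1/L2 = -/CFE/- → run C
t=18: L0/L1/L2 = -/CFE/- → run C
t=19: L0/L1/L2 = -/CFE/- → run C
t=20: L0/L1/L2 = -/FE/C → run F
t=21: L0/L1/L2 = -/E/C → run E
t=22: L0/L1/L2 = -/-/C → run C
t=23: L0/L1/L2 = -/-/C → run C
t=24: (idle)
t=25: (idle)
t=26: (idle)
t=27: (idle)
t=28: (idle)
t=29: (idle)
t=30: (idle)
t=31: (idle)

running at tick 9 = F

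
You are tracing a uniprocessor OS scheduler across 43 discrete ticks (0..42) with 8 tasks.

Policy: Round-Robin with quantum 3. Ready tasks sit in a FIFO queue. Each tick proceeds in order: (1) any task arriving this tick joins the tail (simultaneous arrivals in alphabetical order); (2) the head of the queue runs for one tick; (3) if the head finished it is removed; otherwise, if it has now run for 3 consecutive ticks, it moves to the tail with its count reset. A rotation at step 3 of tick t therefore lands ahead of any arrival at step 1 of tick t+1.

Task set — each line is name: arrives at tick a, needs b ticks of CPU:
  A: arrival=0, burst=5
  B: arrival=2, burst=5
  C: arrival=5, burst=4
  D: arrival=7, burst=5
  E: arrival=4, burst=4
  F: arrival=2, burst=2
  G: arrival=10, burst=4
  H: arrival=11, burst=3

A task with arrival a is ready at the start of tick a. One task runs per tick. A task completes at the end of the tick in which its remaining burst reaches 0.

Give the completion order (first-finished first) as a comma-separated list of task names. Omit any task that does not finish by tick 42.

completion order = F, A, B, H, E, C, D, G

t=0: queue=[A] q_used=0 → run A
t=1: queue=[A] q_used=1 → run A
t=2: queue=[A,B,F] q_used=2 → run A
t=3: queue=[B,F,A] q_used=0 → run B
t=4: queue=[B,F,A,E] q_used=1 → run B
t=5: queue=[B,F,A,E,C] q_used=2 → run B
t=6: queue=[F,A,E,C,B] q_used=0 → run F
t=7: queue=[F,A,E,C,B,D] q_used=1 → run F
t=8: queue=[A,E,C,B,D] q_used=0 → run A
t=9: queue=[A,E,C,B,D] q_used=1 → run A
t=10: queue=[E,C,B,D,G] q_used=0 → run E
t=11: queue=[E,C,B,D,G,H] q_used=1 → run E
t=12: queue=[E,C,B,D,G,H] q_used=2 → run E
t=13: queue=[C,B,D,G,H,E] q_used=0 → run C
t=14: queue=[C,B,D,G,H,E] q_used=1 → run C
t=15: queue=[C,B,D,G,H,E] q_used=2 → run C
t=16: queue=[B,D,G,H,E,C] q_used=0 → run B
t=17: queue=[B,D,G,H,E,C] q_used=1 → run B
t=18: queue=[D,G,H,E,C] q_used=0 → run D
t=19: queue=[D,G,H,E,C] q_used=1 → run D
t=20: queue=[D,G,H,E,C] q_used=2 → run D
t=21: queue=[G,H,E,C,D] q_used=0 → run G
t=22: queue=[G,H,E,C,D] q_used=1 → run G
t=23: queue=[G,H,E,C,D] q_used=2 → run G
t=24: queue=[H,E,C,D,G] q_used=0 → run H
t=25: queue=[H,E,C,D,G] q_used=1 → run H
t=26: queue=[H,E,C,D,G] q_used=2 → run H
t=27: queue=[E,C,D,G] q_used=0 → run E
t=28: queue=[C,D,G] q_used=0 → run C
t=29: queue=[D,G] q_used=0 → run D
t=30: queue=[D,G] q_used=1 → run D
t=31: queue=[G] q_used=0 → run G
t=32: (idle)
t=33: (idle)
t=34: (idle)
t=35: (idle)
t=36: (idle)
t=37: (idle)
t=38: (idle)
t=39: (idle)
t=40: (idle)
t=41: (idle)
t=42: (idle)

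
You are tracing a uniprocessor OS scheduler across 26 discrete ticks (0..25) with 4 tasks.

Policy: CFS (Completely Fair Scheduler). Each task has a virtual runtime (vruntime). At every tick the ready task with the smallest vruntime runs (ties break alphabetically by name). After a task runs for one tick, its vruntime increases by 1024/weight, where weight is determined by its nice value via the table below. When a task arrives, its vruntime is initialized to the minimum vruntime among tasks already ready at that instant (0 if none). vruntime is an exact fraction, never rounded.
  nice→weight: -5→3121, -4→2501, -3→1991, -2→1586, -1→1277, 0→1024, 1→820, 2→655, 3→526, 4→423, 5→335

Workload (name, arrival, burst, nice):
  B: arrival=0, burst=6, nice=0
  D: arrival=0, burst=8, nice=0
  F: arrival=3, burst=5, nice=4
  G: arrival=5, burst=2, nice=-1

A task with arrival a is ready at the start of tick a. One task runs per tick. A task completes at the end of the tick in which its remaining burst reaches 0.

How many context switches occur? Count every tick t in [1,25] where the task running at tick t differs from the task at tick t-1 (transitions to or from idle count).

t=0: vr[B=0 D=0] → run B
t=1: vr[B=1 D=0] → run D
t=2: vr[B=1 D=1] → run B
t=3: vr[B=2 D=1 F=1] → run D
t=4: vr[B=2 D=2 F=1] → run F
t=5: vr[B=2 D=2 F=1447/423 G=2] → run B
t=6: vr[B=3 D=2 F=1447/423 G=2] → run D
t=7: vr[B=3 D=3 F=1447/423 G=2] → run G
t=8: vr[B=3 D=3 F=1447/423 G=3578/1277] → run G
t=9: vr[B=3 D=3 F=1447/423] → run B
t=10: vr[B=4 D=3 F=1447/423] → run D
t=11: vr[B=4 D=4 F=1447/423] → run F
t=12: vr[B=4 D=4 F=2471/423] → run B
t=13: vr[B=5 D=4 F=2471/423] → run D
t=14: vr[B=5 D=5 F=2471/423] → run B
t=15: vr[D=5 F=2471/423] → run D
t=16: vr[D=6 F=2471/423] → run F
t=17: vr[D=6 F=1165/141] → run D
t=18: vr[D=7 F=1165/141] → run D
t=19: vr[F=1165/141] → run F
t=20: vr[F=4519/423] → run F
t=21: (idle)
t=22: (idle)
t=23: (idle)
t=24: (idle)
t=25: (idle)

context switches = 18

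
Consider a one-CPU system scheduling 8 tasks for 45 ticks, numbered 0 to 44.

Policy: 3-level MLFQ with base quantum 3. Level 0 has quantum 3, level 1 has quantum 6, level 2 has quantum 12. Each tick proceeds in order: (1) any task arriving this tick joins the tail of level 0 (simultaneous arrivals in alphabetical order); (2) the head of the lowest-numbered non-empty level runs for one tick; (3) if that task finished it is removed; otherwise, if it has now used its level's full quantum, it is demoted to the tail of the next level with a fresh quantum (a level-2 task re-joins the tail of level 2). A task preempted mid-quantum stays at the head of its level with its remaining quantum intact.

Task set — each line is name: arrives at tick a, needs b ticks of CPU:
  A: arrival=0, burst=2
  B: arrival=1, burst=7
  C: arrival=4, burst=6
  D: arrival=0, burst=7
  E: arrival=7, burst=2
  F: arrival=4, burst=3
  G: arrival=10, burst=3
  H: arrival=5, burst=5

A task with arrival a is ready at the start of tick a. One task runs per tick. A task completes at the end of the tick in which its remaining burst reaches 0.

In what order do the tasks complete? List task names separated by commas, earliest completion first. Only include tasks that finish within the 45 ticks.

completion order = A, F, E, G, D, B, C, H

t=0: L0/L1/L2 = AD/-/- → run A
t=1: L0/L1/L2 = ADB/-/- → run A
t=2: L0/L1/L2 = DB/-/- → run D
t=3: L0/L1/L2 = DB/-/- → run D
t=4: L0/L1/L2 = DBCF/-/- → run D
t=5: L0/L1/L2 = BCFH/D/- → run B
t=6: L0/L1/L2 = BCFH/D/- → run B
t=7: L0/L1/L2 = BCFHE/D/- → run B
t=8: L0/L1/L2 = CFHE/DB/- → run C
t=9: L0/L1/L2 = CFHE/DB/- → run C
t=10: L0/L1/L2 = CFHEG/DB/- → run C
t=11: L0/L1/L2 = FHEG/DBC/- → run F
t=12: L0/L1/L2 = FHEG/DBC/- → run F
t=13: L0/L1/L2 = FHEG/DBC/- → run F
t=14: L0/L1/L2 = HEG/DBC/- → run H
t=15: L0/L1/L2 = HEG/DBC/- → run H
t=16: L0/L1/L2 = HEG/DBC/- → run H
t=17: L0/L1/L2 = EG/DBCH/- → run E
t=18: L0/L1/L2 = EG/DBCH/- → run E
t=19: L0/L1/L2 = G/DBCH/- → run G
t=20: L0/L1/L2 = G/DBCH/- → run G
t=21: L0/L1/L2 = G/DBCH/- → run G
t=22: L0/L1/L2 = -/DBCH/- → run D
t=23: L0/L1/L2 = -/DBCH/- → run D
t=24: L0/L1/L2 = -/DBCH/- → run D
t=25: L0/L1/L2 = -/DBCH/- → run D
t=26: L0/L1/L2 = -/BCH/- → run B
t=27: L0/L1/L2 = -/BCH/- → run B
t=28: L0/L1/L2 = -/BCH/- → run B
t=29: L0/L1/L2 = -/BCH/- → run B
t=30: L0/L1/L2 = -/CH/- → run C
t=31: L0/L1/L2 = -/CH/- → run C
t=32: L0/L1/L2 = -/CH/- → run C
t=33: L0/L1/L2 = -/H/- → run H
t=34: L0/L1/L2 = -/H/- → run H
t=35: (idle)
t=36: (idle)
t=37: (idle)
t=38: (idle)
t=39: (idle)
t=40: (idle)
t=41: (idle)
t=42: (idle)
t=43: (idle)
t=44: (idle)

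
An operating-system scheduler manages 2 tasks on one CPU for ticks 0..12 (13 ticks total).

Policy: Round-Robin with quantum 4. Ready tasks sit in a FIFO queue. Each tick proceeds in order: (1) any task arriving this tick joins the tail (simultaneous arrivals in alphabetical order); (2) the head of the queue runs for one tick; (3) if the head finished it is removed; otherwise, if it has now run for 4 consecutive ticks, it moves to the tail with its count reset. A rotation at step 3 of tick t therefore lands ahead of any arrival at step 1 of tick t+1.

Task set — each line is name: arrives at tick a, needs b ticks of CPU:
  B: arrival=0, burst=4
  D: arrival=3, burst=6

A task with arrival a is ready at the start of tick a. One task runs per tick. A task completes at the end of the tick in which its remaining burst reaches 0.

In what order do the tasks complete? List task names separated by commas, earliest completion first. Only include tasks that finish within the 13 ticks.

completion order = B, D

t=0: queue=[B] q_used=0 → run B
t=1: queue=[B] q_used=1 → run B
t=2: queue=[B] q_used=2 → run B
t=3: queue=[B,D] q_used=3 → run B
t=4: queue=[D] q_used=0 → run D
t=5: queue=[D] q_used=1 → run D
t=6: queue=[D] q_used=2 → run D
t=7: queue=[D] q_used=3 → run D
t=8: queue=[D] q_used=0 → run D
t=9: queue=[D] q_used=1 → run D
t=10: (idle)
t=11: (idle)
t=12: (idle)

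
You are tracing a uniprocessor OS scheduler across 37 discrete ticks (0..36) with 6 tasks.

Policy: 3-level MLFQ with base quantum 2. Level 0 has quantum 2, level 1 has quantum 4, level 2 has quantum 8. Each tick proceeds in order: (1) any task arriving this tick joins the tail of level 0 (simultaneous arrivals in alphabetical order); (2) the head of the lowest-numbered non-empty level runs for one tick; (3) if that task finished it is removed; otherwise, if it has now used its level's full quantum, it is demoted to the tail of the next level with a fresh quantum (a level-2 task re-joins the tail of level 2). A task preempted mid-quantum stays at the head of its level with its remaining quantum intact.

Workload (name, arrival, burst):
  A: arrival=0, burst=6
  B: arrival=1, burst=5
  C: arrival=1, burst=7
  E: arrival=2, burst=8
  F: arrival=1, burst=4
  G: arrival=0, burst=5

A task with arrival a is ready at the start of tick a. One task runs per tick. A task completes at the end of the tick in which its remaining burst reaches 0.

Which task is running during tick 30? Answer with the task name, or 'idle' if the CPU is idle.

t=0: L0/L1/L2 = AG/-/- → run A
t=1: L0/L1/L2 = AGBCF/-/- → run A
t=2: L0/L1/L2 = GBCFE/A/- → run G
t=3: L0/L1/L2 = GBCFE/A/- → run G
t=4: L0/L1/L2 = BCFE/AG/- → run B
t=5: L0/L1/L2 = BCFE/AG/- → run B
t=6: L0/L1/L2 = CFE/AGB/- → run C
t=7: L0/L1/L2 = CFE/AGB/- → run C
t=8: L0/L1/L2 = FE/AGBC/- → run F
t=9: L0/L1/L2 = FE/AGBC/- → run F
t=10: L0/L1/L2 = E/AGBCF/- → run E
t=11: L0/L1/L2 = E/AGBCF/- → run E
t=12: L0/L1/L2 = -/AGBCFE/- → run A
t=13: L0/L1/L2 = -/AGBCFE/- → run A
t=14: L0/L1/L2 = -/AGBCFE/- → run A
t=15: L0/L1/L2 = -/AGBCFE/- → run A
t=16: L0/L1/L2 = -/GBCFE/- → run G
t=17: L0/L1/L2 = -/GBCFE/- → run G
t=18: L0/L1/L2 = -/GBCFE/- → run G
t=19: L0/L1/L2 = -/BCFE/- → run B
t=20: L0/L1/L2 = -/BCFE/- → run B
t=21: L0/L1/L2 = -/BCFE/- → run B
t=22: L0/L1/L2 = -/CFE/- → run C
t=23: L0/L1/L2 = -/CFE/- → run C
t=24: L0/L1/L2 = -/CFE/- → run C
t=25: L0/L1/L2 = -/CFE/- → run C
t=26: L0/L1/L2 = -/FE/C → run F
t=27: L0/L1/L2 = -/FE/C → run F
t=28: L0/L1/L2 = -/E/C → run E
t=29: L0/L1/L2 = -/E/C → run E
t=30: L0/L1/L2 = -/E/C → run E
t=31: L0/L1/L2 = -/E/C → run E
t=32: L0/L1/L2 = -/-/CE → run C
t=33: L0/L1/L2 = -/-/E → run E
t=34: L0/L1/L2 = -/-/E → run E
t=35: (idle)
t=36: (idle)

running at tick 30 = E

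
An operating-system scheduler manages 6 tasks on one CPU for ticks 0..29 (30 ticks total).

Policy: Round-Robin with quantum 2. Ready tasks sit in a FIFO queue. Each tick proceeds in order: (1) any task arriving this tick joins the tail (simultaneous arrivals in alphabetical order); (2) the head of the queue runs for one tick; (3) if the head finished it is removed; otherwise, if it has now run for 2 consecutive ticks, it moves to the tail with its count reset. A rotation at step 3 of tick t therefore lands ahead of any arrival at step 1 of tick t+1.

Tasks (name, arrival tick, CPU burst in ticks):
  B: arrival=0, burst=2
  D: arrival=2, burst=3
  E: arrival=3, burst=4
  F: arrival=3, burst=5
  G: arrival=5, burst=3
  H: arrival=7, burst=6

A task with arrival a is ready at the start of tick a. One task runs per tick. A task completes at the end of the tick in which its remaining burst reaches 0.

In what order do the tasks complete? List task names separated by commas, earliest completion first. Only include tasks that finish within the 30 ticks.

t=0: queue=[B] q_used=0 → run B
t=1: queue=[B] q_used=1 → run B
t=2: queue=[D] q_used=0 → run D
t=3: queue=[D,E,F] q_used=1 → run D
t=4: queue=[E,F,D] q_used=0 → run E
t=5: queue=[E,F,D,G] q_used=1 → run E
t=6: queue=[F,D,G,E] q_used=0 → run F
t=7: queue=[F,D,G,E,H] q_used=1 → run F
t=8: queue=[D,G,E,H,F] q_used=0 → run D
t=9: queue=[G,E,H,F] q_used=0 → run G
t=10: queue=[G,E,H,F] q_used=1 → run G
t=11: queue=[E,H,F,G] q_used=0 → run E
t=12: queue=[E,H,F,G] q_used=1 → run E
t=13: queue=[H,F,G] q_used=0 → run H
t=14: queue=[H,F,G] q_used=1 → run H
t=15: queue=[F,G,H] q_used=0 → run F
t=16: queue=[F,G,H] q_used=1 → run F
t=17: queue=[G,H,F] q_used=0 → run G
t=18: queue=[H,F] q_used=0 → run H
t=19: queue=[H,F] q_used=1 → run H
t=20: queue=[F,H] q_used=0 → run F
t=21: queue=[H] q_used=0 → run H
t=22: queue=[H] q_used=1 → run H
t=23: (idle)
t=24: (idle)
t=25: (idle)
t=26: (idle)
t=27: (idle)
t=28: (idle)
t=29: (idle)

completion order = B, D, E, G, F, H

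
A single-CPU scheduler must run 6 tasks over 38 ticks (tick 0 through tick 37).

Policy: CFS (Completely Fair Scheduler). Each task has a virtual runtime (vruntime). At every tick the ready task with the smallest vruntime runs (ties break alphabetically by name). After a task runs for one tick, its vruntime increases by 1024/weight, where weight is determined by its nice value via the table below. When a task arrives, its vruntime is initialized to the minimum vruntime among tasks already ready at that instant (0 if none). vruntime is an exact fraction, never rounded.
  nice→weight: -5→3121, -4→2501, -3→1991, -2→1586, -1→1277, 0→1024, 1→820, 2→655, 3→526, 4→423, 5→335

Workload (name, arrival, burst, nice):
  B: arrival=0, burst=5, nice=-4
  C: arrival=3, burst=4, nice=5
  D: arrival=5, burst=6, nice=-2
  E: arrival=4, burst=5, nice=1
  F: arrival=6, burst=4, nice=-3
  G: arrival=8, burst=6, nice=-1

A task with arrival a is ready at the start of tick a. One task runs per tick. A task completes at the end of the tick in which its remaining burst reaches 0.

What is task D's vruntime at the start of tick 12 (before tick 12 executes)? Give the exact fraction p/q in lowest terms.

t=0: vr[B=0] → run B
t=1: vr[B=1024/2501] → run B
t=2: vr[B=2048/2501] → run B
t=3: vr[B=3072/2501 C=3072/2501] → run B
t=4: vr[B=4096/2501 C=3072/2501 E=3072/2501] → run C
t=5: vr[B=4096/2501 C=3590144/837835 D=3072/2501 E=3072/2501] → run D
t=6: vr[B=4096/2501 C=3590144/837835 D=60928/32513 E=3072/2501 F=3072/2501] → run E
t=7: vr[B=4096/2501 C=3590144/837835 D=60928/32513 E=30976/12505 F=3072/2501] → run F
t=8: vr[B=4096/2501 C=3590144/837835 D=60928/32513 E=30976/12505 F=8677376/4979491 G=4096/2501] → run B
t=9: vr[C=3590144/837835 D=60928/32513 E=30976/12505 F=8677376/4979491 G=4096/2501] → run G
t=10: vr[C=3590144/837835 D=60928/32513 E=30976/12505 F=8677376/4979491 G=7791616/3193777] → run F
t=11: vr[C=3590144/837835 D=60928/32513 E=30976/12505 F=11238400/4979491 G=7791616/3193777] → run D
t=12: vr[C=3590144/837835 D=81920/32513 E=30976/12505 F=11238400/4979491 G=7791616/3193777] → run F
t=13: vr[C=3590144/837835 D=81920/32513 E=30976/12505 F=13799424/4979491 G=7791616/3193777] → run G
t=14: vr[C=3590144/837835 D=81920/32513 E=30976/12505 F=13799424/4979491 G=10352640/3193777] → run E
t=15: vr[C=3590144/837835 D=81920/32513 E=46592/12505 F=13799424/4979491 G=10352640/3193777] → run D
t=16: vr[C=3590144/837835 D=102912/32513 E=46592/12505 F=13799424/4979491 G=10352640/3193777] → run F
t=17: vr[C=3590144/837835 D=102912/32513 E=46592/12505 G=10352640/3193777] → run D
t=18: vr[C=3590144/837835 D=123904/32513 E=46592/12505 G=10352640/3193777] → run G
t=19: vr[C=3590144/837835 D=123904/32513 E=46592/12505 G=12913664/3193777] → run E
t=20: vr[C=3590144/837835 D=123904/32513 E=62208/12505 G=12913664/3193777] → run D
t=21: vr[C=3590144/837835 D=144896/32513 E=62208/12505 G=12913664/3193777] → run G
t=22: vr[C=3590144/837835 D=144896/32513 E=62208/12505 G=15474688/3193777] → run C
t=23: vr[C=6151168/837835 D=144896/32513 E=62208/12505 G=15474688/3193777] → run D
t=24: vr[C=6151168/837835 E=62208/12505 G=15474688/3193777] → run G
t=25: vr[C=6151168/837835 E=62208/12505 G=18035712/3193777] → run E
t=26: vr[C=6151168/837835 E=77824/12505 G=18035712/3193777] → run G
t=27: vr[C=6151168/837835 E=77824/12505] → run E
t=28: vr[C=6151168/837835] → run C
t=29: vr[C=8712192/837835] → run C
t=30: (idle)
t=31: (idle)
t=32: (idle)
t=33: (idle)
t=34: (idle)
t=35: (idle)
t=36: (idle)
t=37: (idle)

vruntime(D, start of tick 12) = 81920/32513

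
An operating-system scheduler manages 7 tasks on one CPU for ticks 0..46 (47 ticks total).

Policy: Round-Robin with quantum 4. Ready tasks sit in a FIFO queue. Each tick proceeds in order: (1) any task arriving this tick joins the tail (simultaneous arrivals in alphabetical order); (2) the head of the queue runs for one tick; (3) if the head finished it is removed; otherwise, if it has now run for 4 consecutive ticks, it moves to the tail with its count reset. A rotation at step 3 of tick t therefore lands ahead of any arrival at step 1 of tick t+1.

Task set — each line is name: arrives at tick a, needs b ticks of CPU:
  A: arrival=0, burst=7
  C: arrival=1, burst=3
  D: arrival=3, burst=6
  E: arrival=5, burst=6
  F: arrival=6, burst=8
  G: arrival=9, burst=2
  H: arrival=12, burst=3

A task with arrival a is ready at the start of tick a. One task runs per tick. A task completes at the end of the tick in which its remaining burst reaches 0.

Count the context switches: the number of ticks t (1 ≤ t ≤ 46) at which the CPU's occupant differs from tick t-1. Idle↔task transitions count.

context switches = 11

t=0: queue=[A] q_used=0 → run A
t=1: queue=[A,C] q_used=1 → run A
t=2: queue=[A,C] q_used=2 → run A
t=3: queue=[A,C,D] q_used=3 → run A
t=4: queue=[C,D,A] q_used=0 → run C
t=5: queue=[C,D,A,E] q_used=1 → run C
t=6: queue=[C,D,A,E,F] q_used=2 → run C
t=7: queue=[D,A,E,F] q_used=0 → run D
t=8: queue=[D,A,E,F] q_used=1 → run D
t=9: queue=[D,A,E,F,G] q_used=2 → run D
t=10: queue=[D,A,E,F,G] q_used=3 → run D
t=11: queue=[A,E,F,G,D] q_used=0 → run A
t=12: queue=[A,E,F,G,D,H] q_used=1 → run A
t=13: queue=[A,E,F,G,D,H] q_used=2 → run A
t=14: queue=[E,F,G,D,H] q_used=0 → run E
t=15: queue=[E,F,G,D,H] q_used=1 → run E
t=16: queue=[E,F,G,D,H] q_used=2 → run E
t=17: queue=[E,F,G,D,H] q_used=3 → run E
t=18: queue=[F,G,D,H,E] q_used=0 → run F
t=19: queue=[F,G,D,H,E] q_used=1 → run F
t=20: queue=[F,G,D,H,E] q_used=2 → run F
t=21: queue=[F,G,D,H,E] q_used=3 → run F
t=22: queue=[G,D,H,E,F] q_used=0 → run G
t=23: queue=[G,D,H,E,F] q_used=1 → run G
t=24: queue=[D,H,E,F] q_used=0 → run D
t=25: queue=[D,H,E,F] q_used=1 → run D
t=26: queue=[H,E,F] q_used=0 → run H
t=27: queue=[H,E,F] q_used=1 → run H
t=28: queue=[H,E,F] q_used=2 → run H
t=29: queue=[E,F] q_used=0 → run E
t=30: queue=[E,F] q_used=1 → run E
t=31: queue=[F] q_used=0 → run F
t=32: queue=[F] q_used=1 → run F
t=33: queue=[F] q_used=2 → run F
t=34: queue=[F] q_used=3 → run F
t=35: (idle)
t=36: (idle)
t=37: (idle)
t=38: (idle)
t=39: (idle)
t=40: (idle)
t=41: (idle)
t=42: (idle)
t=43: (idle)
t=44: (idle)
t=45: (idle)
t=46: (idle)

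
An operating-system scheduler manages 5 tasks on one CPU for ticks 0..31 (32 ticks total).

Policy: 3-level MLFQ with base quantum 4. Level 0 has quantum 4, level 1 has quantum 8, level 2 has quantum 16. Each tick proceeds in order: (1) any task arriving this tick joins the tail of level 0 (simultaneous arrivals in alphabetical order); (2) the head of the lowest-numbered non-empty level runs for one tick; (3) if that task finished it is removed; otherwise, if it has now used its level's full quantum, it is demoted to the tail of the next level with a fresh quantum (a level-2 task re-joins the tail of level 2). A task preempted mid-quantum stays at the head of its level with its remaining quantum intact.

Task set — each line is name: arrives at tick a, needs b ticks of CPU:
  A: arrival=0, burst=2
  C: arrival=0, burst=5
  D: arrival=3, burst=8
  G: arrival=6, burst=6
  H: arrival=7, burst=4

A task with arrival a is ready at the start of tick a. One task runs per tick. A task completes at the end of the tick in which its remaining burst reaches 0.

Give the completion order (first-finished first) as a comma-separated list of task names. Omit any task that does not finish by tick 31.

t=0: L0/L1/L2 = AC/-/- → run A
t=1: L0/L1/L2 = AC/-/- → run A
t=2: L0/L1/L2 = C/-/- → run C
t=3: L0/L1/L2 = CD/-/- → run C
t=4: L0/L1/L2 = CD/-/- → run C
t=5: L0/L1/L2 = CD/-/- → run C
t=6: L0/L1/L2 = DG/C/- → run D
t=7: L0/L1/L2 = DGH/C/- → run D
t=8: L0/L1/L2 = DGH/C/- → run D
t=9: L0/L1/L2 = DGH/C/- → run D
t=10: L0/L1/L2 = GH/CD/- → run G
t=11: L0/L1/L2 = GH/CD/- → run G
t=12: L0/L1/L2 = GH/CD/- → run G
t=13: L0/L1/L2 = GH/CD/- → run G
t=14: L0/L1/L2 = H/CDG/- → run H
t=15: L0/L1/L2 = H/CDG/- → run H
t=16: L0/L1/L2 = H/CDG/- → run H
t=17: L0/L1/L2 = H/CDG/- → run H
t=18: L0/L1/L2 = -/CDG/- → run C
t=19: L0/L1/L2 = -/DG/- → run D
t=20: L0/L1/L2 = -/DG/- → run D
t=21: L0/L1/L2 = -/DG/- → run D
t=22: L0/L1/L2 = -/DG/- → run D
t=23: L0/L1/L2 = -/G/- → run G
t=24: L0/L1/L2 = -/G/- → run G
t=25: (idle)
t=26: (idle)
t=27: (idle)
t=28: (idle)
t=29: (idle)
t=30: (idle)
t=31: (idle)

completion order = A, H, C, D, G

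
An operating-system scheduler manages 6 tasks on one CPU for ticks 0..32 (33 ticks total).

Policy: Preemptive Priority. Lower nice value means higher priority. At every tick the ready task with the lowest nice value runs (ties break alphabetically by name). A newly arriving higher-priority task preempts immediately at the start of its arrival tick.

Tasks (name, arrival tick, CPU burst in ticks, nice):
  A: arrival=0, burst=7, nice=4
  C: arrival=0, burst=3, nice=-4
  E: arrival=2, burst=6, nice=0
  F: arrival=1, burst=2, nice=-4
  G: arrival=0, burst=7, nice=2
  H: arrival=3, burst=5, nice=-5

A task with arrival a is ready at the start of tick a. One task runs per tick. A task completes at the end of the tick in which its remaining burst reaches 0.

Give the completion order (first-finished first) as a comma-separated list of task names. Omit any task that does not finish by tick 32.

t=0: ready={A,C,G} → run C
t=1: ready={A,C,F,G} → run C
t=2: ready={A,C,E,F,G} → run C
t=3: ready={A,E,F,G,H} → run H
t=4: ready={A,E,F,G,H} → run H
t=5: ready={A,E,F,G,H} → run H
t=6: ready={A,E,F,G,H} → run H
t=7: ready={A,E,F,G,H} → run H
t=8: ready={A,E,F,G} → run F
t=9: ready={A,E,F,G} → run F
t=10: ready={A,E,G} → run E
t=11: ready={A,E,G} → run E
t=12: ready={A,E,G} → run E
t=13: ready={A,E,G} → run E
t=14: ready={A,E,G} → run E
t=15: ready={A,E,G} → run E
t=16: ready={A,G} → run G
t=17: ready={A,G} → run G
t=18: ready={A,G} → run G
t=19: ready={A,G} → run G
t=20: ready={A,G} → run G
t=21: ready={A,G} → run G
t=22: ready={A,G} → run G
t=23: ready={A} → run A
t=24: ready={A} → run A
t=25: ready={A} → run A
t=26: ready={A} → run A
t=27: ready={A} → run A
t=28: ready={A} → run A
t=29: ready={A} → run A
t=30: (idle)
t=31: (idle)
t=32: (idle)

completion order = C, H, F, E, G, A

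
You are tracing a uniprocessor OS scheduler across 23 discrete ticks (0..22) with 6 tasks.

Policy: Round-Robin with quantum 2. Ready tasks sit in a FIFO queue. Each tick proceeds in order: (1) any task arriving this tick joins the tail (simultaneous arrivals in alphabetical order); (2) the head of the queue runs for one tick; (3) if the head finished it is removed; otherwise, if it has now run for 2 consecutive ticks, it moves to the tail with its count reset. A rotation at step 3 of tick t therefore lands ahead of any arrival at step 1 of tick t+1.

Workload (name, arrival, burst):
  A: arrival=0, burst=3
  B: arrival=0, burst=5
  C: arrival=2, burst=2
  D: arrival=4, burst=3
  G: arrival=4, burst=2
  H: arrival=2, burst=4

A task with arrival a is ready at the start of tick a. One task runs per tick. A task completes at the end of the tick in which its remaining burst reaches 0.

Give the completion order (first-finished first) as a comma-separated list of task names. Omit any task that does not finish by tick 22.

completion order = A, C, G, H, B, D

t=0: queue=[A,B] q_used=0 → run A
t=1: queue=[A,B] q_used=1 → run A
t=2: queue=[B,A,C,H] q_used=0 → run B
t=3: queue=[B,A,C,H] q_used=1 → run B
t=4: queue=[A,C,H,B,D,G] q_used=0 → run A
t=5: queue=[C,H,B,D,G] q_used=0 → run C
t=6: queue=[C,H,B,D,G] q_used=1 → run C
t=7: queue=[H,B,D,G] q_used=0 → run H
t=8: queue=[H,B,D,G] q_used=1 → run H
t=9: queue=[B,D,G,H] q_used=0 → run B
t=10: queue=[B,D,G,H] q_used=1 → run B
t=11: queue=[D,G,H,B] q_used=0 → run D
t=12: queue=[D,G,H,B] q_used=1 → run D
t=13: queue=[G,H,B,D] q_used=0 → run G
t=14: queue=[G,H,B,D] q_used=1 → run G
t=15: queue=[H,B,D] q_used=0 → run H
t=16: queue=[H,B,D] q_used=1 → run H
t=17: queue=[B,D] q_used=0 → run B
t=18: queue=[D] q_used=0 → run D
t=19: (idle)
t=20: (idle)
t=21: (idle)
t=22: (idle)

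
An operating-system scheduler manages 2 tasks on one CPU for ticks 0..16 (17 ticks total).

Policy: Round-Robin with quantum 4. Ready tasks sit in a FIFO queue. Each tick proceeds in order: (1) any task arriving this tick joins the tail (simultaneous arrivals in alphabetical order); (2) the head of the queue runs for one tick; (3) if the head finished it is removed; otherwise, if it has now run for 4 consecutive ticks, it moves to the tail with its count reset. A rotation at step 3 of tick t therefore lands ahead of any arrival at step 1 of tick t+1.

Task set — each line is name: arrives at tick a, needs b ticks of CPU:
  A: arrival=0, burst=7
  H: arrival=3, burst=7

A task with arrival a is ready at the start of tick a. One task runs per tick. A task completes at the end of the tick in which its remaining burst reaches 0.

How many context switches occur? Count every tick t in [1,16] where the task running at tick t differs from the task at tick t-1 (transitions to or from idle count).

t=0: queue=[A] q_used=0 → run A
t=1: queue=[A] q_used=1 → run A
t=2: queue=[A] q_used=2 → run A
t=3: queue=[A,H] q_used=3 → run A
t=4: queue=[H,A] q_used=0 → run H
t=5: queue=[H,A] q_used=1 → run H
t=6: queue=[H,A] q_used=2 → run H
t=7: queue=[H,A] q_used=3 → run H
t=8: queue=[A,H] q_used=0 → run A
t=9: queue=[A,H] q_used=1 → run A
t=10: queue=[A,H] q_used=2 → run A
t=11: queue=[H] q_used=0 → run H
t=12: queue=[H] q_used=1 → run H
t=13: queue=[H] q_used=2 → run H
t=14: (idle)
t=15: (idle)
t=16: (idle)

context switches = 4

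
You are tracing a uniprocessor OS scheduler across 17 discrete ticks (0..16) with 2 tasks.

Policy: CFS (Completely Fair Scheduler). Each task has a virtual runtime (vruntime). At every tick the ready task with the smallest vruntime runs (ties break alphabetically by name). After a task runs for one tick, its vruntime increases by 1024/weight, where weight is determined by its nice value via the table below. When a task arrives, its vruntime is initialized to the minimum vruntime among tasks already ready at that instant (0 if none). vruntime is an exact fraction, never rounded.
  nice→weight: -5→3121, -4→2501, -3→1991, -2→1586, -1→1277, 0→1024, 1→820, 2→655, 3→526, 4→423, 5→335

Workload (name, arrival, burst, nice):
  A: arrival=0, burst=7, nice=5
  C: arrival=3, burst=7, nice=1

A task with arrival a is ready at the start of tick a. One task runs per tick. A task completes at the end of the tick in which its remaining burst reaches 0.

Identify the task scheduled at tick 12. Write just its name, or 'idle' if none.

running at tick 12 = C

t=0: vr[A=0] → run A
t=1: vr[A=1024/335] → run A
t=2: vr[A=2048/335] → run A
t=3: vr[A=3072/335 C=3072/335] → run A
t=4: vr[A=4096/335 C=3072/335] → run C
t=5: vr[A=4096/335 C=143104/13735] → run C
t=6: vr[A=4096/335 C=160256/13735] → run C
t=7: vr[A=4096/335 C=177408/13735] → run A
t=8: vr[A=1024/67 C=177408/13735] → run C
t=9: vr[A=1024/67 C=38912/2747] → run C
t=10: vr[A=1024/67 C=211712/13735] → run A
t=11: vr[A=6144/335 C=211712/13735] → run C
t=12: vr[A=6144/335 C=228864/13735] → run C
t=13: vr[A=6144/335] → run A
t=14: (idle)
t=15: (idle)
t=16: (idle)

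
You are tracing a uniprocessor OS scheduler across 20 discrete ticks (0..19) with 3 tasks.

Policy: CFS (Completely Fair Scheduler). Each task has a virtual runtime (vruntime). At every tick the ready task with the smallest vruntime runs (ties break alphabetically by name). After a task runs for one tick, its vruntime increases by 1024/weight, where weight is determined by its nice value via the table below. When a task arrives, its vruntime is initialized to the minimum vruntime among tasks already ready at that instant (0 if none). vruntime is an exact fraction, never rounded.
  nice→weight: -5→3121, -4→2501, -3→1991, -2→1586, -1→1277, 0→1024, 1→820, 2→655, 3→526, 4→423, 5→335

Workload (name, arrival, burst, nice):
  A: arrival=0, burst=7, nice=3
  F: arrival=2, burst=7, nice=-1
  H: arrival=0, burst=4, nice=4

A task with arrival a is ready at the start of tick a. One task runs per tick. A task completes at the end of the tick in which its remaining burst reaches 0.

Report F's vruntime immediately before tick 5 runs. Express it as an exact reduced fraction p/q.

t=0: vr[A=0 H=0] → run A
t=1: vr[A=512/263 H=0] → run H
t=2: vr[A=512/263 F=512/263 H=1024/423] → run A
t=3: vr[A=1024/263 F=512/263 H=1024/423] → run F
t=4: vr[A=1024/263 F=923136/335851 H=1024/423] → run H
t=5: vr[A=1024/263 F=923136/335851 H=2048/423] → run F
t=6: vr[A=1024/263 F=1192448/335851 H=2048/423] → run F
t=7: vr[A=1024/263 F=1461760/335851 H=2048/423] → run A
t=8: vr[A=1536/263 F=1461760/335851 H=2048/423] → run F
t=9: vr[A=1536/263 F=1731072/335851 H=2048/423] → run H
t=10: vr[A=1536/263 F=1731072/335851 H=1024/141] → run F
t=11: vr[A=1536/263 F=2000384/335851 H=1024/141] → run A
t=12: vr[A=2048/263 F=2000384/335851 H=1024/141] → run F
t=13: vr[A=2048/263 F=2269696/335851 H=1024/141] → run F
t=14: vr[A=2048/263 H=1024/141] → run H
t=15: vr[A=2048/263] → run A
t=16: vr[A=2560/263] → run A
t=17: vr[A=3072/263] → run A
t=18: (idle)
t=19: (idle)

vruntime(F, start of tick 5) = 923136/335851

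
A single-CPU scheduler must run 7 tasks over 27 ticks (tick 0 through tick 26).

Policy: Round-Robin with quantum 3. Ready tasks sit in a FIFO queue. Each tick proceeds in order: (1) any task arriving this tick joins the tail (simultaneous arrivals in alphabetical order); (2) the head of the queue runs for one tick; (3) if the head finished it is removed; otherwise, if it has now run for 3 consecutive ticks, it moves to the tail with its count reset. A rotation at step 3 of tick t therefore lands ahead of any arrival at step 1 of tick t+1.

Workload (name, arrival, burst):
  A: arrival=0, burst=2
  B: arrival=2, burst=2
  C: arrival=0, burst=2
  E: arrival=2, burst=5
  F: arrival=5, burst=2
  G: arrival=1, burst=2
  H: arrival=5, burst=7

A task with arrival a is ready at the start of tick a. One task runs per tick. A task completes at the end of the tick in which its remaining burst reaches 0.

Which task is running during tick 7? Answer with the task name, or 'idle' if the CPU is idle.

running at tick 7 = B

t=0: queue=[A,C] q_used=0 → run A
t=1: queue=[A,C,G] q_used=1 → run A
t=2: queue=[C,G,B,E] q_used=0 → run C
t=3: queue=[C,G,B,E] q_used=1 → run C
t=4: queue=[G,B,E] q_used=0 → run G
t=5: queue=[G,B,E,F,H] q_used=1 → run G
t=6: queue=[B,E,F,H] q_used=0 → run B
t=7: queue=[B,E,F,H] q_used=1 → run B
t=8: queue=[E,F,H] q_used=0 → run E
t=9: queue=[E,F,H] q_used=1 → run E
t=10: queue=[E,F,H] q_used=2 → run E
t=11: queue=[F,H,E] q_used=0 → run F
t=12: queue=[F,H,E] q_used=1 → run F
t=13: queue=[H,E] q_used=0 → run H
t=14: queue=[H,E] q_used=1 → run H
t=15: queue=[H,E] q_used=2 → run H
t=16: queue=[E,H] q_used=0 → run E
t=17: queue=[E,H] q_used=1 → run E
t=18: queue=[H] q_used=0 → run H
t=19: queue=[H] q_used=1 → run H
t=20: queue=[H] q_used=2 → run H
t=21: queue=[H] q_used=0 → run H
t=22: (idle)
t=23: (idle)
t=24: (idle)
t=25: (idle)
t=26: (idle)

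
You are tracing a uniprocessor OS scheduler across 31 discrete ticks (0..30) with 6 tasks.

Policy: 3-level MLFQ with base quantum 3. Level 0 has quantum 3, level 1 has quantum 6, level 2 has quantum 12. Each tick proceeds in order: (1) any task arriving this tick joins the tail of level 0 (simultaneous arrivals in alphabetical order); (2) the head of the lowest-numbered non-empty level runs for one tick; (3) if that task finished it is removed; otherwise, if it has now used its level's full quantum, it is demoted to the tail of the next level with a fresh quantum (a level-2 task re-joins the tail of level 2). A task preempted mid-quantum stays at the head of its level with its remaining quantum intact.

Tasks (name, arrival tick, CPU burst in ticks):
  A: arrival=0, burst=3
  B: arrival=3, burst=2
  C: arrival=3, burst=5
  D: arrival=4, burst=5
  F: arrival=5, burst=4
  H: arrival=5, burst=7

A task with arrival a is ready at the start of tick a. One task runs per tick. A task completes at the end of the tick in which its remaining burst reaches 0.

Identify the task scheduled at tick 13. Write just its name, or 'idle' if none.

running at tick 13 = F

t=0: L0/L1/L2 = A/-/- → run A
t=1: L0/L1/L2 = A/-/- → run A
t=2: L0/L1/L2 = A/-/- → run A
t=3: L0/L1/L2 = BC/-/- → run B
t=4: L0/L1/L2 = BCD/-/- → run B
t=5: L0/L1/L2 = CDFH/-/- → run C
t=6: L0/L1/L2 = CDFH/-/- → run C
t=7: L0/L1/L2 = CDFH/-/- → run C
t=8: L0/L1/L2 = DFH/C/- → run D
t=9: L0/L1/L2 = DFH/C/- → run D
t=10: L0/L1/L2 = DFH/C/- → run D
t=11: L0/L1/L2 = FH/CD/- → run F
t=12: L0/L1/L2 = FH/CD/- → run F
t=13: L0/L1/L2 = FH/CD/- → run F
t=14: L0/L1/L2 = H/CDF/- → run H
t=15: L0/L1/L2 = H/CDF/- → run H
t=16: L0/L1/L2 = H/CDF/- → run H
t=17: L0/L1/L2 = -/CDFH/- → run C
t=18: L0/L1/L2 = -/CDFH/- → run C
t=19: L0/L1/L2 = -/DFH/- → run D
t=20: L0/L1/L2 = -/DFH/- → run D
t=21: L0/L1/L2 = -/FH/- → run F
t=22: L0/L1/L2 = -/H/- → run H
t=23: L0/L1/L2 = -/H/- → run H
t=24: L0/L1/L2 = -/H/- → run H
t=25: L0/L1/L2 = -/H/- → run H
t=26: (idle)
t=27: (idle)
t=28: (idle)
t=29: (idle)
t=30: (idle)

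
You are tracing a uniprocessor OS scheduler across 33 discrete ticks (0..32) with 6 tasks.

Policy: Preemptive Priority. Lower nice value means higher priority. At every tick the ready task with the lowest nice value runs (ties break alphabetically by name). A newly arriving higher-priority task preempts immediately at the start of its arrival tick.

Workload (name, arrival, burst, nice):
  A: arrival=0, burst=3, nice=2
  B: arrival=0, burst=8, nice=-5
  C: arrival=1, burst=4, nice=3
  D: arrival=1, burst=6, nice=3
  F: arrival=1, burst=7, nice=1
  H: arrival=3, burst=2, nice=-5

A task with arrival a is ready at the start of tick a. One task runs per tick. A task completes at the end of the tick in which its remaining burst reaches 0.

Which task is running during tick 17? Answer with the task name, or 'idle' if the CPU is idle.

t=0: ready={A,B} → run B
t=1: ready={A,B,C,D,F} → run B
t=2: ready={A,B,C,D,F} → run B
t=3: ready={A,B,C,D,F,H} → run B
t=4: ready={A,B,C,D,F,H} → run B
t=5: ready={A,B,C,D,F,H} → run B
t=6: ready={A,B,C,D,F,H} → run B
t=7: ready={A,B,C,D,F,H} → run B
t=8: ready={A,C,D,F,H} → run H
t=9: ready={A,C,D,F,H} → run H
t=10: ready={A,C,D,F} → run F
t=11: ready={A,C,D,F} → run F
t=12: ready={A,C,D,F} → run F
t=13: ready={A,C,D,F} → run F
t=14: ready={A,C,D,F} → run F
t=15: ready={A,C,D,F} → run F
t=16: ready={A,C,D,F} → run F
t=17: ready={A,C,D} → run A
t=18: ready={A,C,D} → run A
t=19: ready={A,C,D} → run A
t=20: ready={C,D} → run C
t=21: ready={C,D} → run C
t=22: ready={C,D} → run C
t=23: ready={C,D} → run C
t=24: ready={D} → run D
t=25: ready={D} → run D
t=26: ready={D} → run D
t=27: ready={D} → run D
t=28: ready={D} → run D
t=29: ready={D} → run D
t=30: (idle)
t=31: (idle)
t=32: (idle)

running at tick 17 = A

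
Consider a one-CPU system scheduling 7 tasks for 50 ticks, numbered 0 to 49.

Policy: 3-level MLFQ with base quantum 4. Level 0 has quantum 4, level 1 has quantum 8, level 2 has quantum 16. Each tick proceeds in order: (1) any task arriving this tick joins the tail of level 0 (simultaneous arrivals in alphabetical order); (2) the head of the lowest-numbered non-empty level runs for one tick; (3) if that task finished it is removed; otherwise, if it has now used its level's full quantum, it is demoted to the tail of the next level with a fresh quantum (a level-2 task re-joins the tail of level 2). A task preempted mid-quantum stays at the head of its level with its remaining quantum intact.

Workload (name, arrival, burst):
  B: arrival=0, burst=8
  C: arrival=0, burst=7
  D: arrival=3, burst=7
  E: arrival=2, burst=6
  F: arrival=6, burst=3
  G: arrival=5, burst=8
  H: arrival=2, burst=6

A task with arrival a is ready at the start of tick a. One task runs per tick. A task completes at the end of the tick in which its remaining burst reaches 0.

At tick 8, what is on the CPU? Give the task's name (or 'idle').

running at tick 8 = E

t=0: L0/L1/L2 = BC/-/- → run B
t=1: L0/L1/L2 = BC/-/- → run B
t=2: L0/L1/L2 = BCEH/-/- → run B
t=3: L0/L1/L2 = BCEHD/-/- → run B
t=4: L0/L1/L2 = CEHD/B/- → run C
t=5: L0/L1/L2 = CEHDG/B/- → run C
t=6: L0/L1/L2 = CEHDGF/B/- → run C
t=7: L0/L1/L2 = CEHDGF/B/- → run C
t=8: L0/L1/L2 = EHDGF/BC/- → run E
t=9: L0/L1/L2 = EHDGF/BC/- → run E
t=10: L0/L1/L2 = EHDGF/BC/- → run E
t=11: L0/L1/L2 = EHDGF/BC/- → run E
t=12: L0/L1/L2 = HDGF/BCE/- → run H
t=13: L0/L1/L2 = HDGF/BCE/- → run H
t=14: L0/L1/L2 = HDGF/BCE/- → run H
t=15: L0/L1/L2 = HDGF/BCE/- → run H
t=16: L0/L1/L2 = DGF/BCEH/- → run D
t=17: L0/L1/L2 = DGF/BCEH/- → run D
t=18: L0/L1/L2 = DGF/BCEH/- → run D
t=19: L0/L1/L2 = DGF/BCEH/- → run D
t=20: L0/L1/L2 = GF/BCEHD/- → run G
t=21: L0/L1/L2 = GF/BCEHD/- → run G
t=22: L0/L1/L2 = GF/BCEHD/- → run G
t=23: L0/L1/L2 = GF/BCEHD/- → run G
t=24: L0/L1/L2 = F/BCEHDG/- → run F
t=25: L0/L1/L2 = F/BCEHDG/- → run F
t=26: L0/L1/L2 = F/BCEHDG/- → run F
t=27: L0/L1/L2 = -/BCEHDG/- → run B
t=28: L0/L1/L2 = -/BCEHDG/- → run B
t=29: L0/L1/L2 = -/BCEHDG/- → run B
t=30: L0/L1/L2 = -/BCEHDG/- → run B
t=31: L0/L1/L2 = -/CEHDG/- → run C
t=32: L0/L1/L2 = -/CEHDG/- → run C
t=33: L0/L1/L2 = -/CEHDG/- → run C
t=34: L0/L1/L2 = -/EHDG/- → run E
t=35: L0/L1/L2 = -/EHDG/- → run E
t=36: L0/L1/L2 = -/HDG/- → run H
t=37: L0/L1/L2 = -/HDG/- → run H
t=38: L0/L1/L2 = -/DG/- → run D
t=39: L0/L1/L2 = -/DG/- → run D
t=40: L0/L1/L2 = -/DG/- → run D
t=41: L0/L1/L2 = -/G/- → run G
t=42: L0/L1/L2 = -/G/- → run G
t=43: L0/L1/L2 = -/G/- → run G
t=44: L0/L1/L2 = -/G/- → run G
t=45: (idle)
t=46: (idle)
t=47: (idle)
t=48: (idle)
t=49: (idle)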